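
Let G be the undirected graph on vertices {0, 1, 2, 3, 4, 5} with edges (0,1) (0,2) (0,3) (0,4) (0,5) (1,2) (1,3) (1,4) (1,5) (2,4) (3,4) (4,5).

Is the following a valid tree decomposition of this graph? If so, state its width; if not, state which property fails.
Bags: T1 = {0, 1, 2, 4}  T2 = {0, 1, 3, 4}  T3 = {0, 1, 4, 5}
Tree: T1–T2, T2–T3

Yes; width 3.

Checking the three conditions: (i) the bags cover all of {0, 1, 2, 3, 4, 5}; (ii) for each edge, some bag contains both endpoints; (iii) the bags containing any fixed vertex form a subtree. All hold, so the decomposition is valid with width 4 − 1 = 3.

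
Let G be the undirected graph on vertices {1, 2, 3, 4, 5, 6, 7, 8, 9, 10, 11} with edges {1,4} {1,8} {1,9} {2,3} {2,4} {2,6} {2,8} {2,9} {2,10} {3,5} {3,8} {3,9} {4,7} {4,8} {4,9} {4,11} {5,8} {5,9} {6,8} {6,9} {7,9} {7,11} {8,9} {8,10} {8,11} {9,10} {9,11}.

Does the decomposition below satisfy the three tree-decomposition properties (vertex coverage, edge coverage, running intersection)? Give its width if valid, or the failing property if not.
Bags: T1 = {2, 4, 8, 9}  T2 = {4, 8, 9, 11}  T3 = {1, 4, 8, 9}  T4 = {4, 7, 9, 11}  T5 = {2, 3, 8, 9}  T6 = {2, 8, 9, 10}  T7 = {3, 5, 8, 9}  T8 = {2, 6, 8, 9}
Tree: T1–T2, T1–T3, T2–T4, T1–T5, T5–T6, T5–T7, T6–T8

Vertex coverage: the bags together contain {1, 2, 3, 4, 5, 6, 7, 8, 9, 10, 11}, the full vertex set. Edge coverage: each edge of G has both endpoints in at least one bag. Running intersection: for every vertex, the bags containing it form a connected subtree. All three properties hold, so this is a valid tree decomposition of width max|bag| − 1 = 3, and hence tw(G) ≤ 3.

Yes; width 3.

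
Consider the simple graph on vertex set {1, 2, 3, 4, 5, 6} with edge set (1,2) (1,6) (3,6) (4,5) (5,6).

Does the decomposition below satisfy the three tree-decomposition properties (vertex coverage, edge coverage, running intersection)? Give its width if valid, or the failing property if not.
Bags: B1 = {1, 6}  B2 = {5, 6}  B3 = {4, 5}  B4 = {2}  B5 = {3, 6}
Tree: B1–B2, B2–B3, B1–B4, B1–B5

A tree decomposition must satisfy three properties: every vertex lies in some bag; for every edge, both endpoints lie together in some bag; and for every vertex, the bags containing it form a connected subtree. Here edge (1,2) lies in no bag, so the decomposition is invalid.

No — edge (1,2) lies in no bag.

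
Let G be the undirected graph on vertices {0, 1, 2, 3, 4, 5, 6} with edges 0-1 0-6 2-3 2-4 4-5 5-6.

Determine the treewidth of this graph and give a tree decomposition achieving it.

Every bag has size at most 2, so the width is 2 − 1 = 1 and tw(G) ≤ 1. Since G has at least one edge (e.g. 1–0), it is not an edgeless graph, so tw(G) ≥ 1. The upper and lower bounds meet at 1, so that is the treewidth.

Treewidth 1.
Bags: B1 = {0, 1}  B2 = {0, 6}  B3 = {5, 6}  B4 = {4, 5}  B5 = {2, 4}  B6 = {2, 3}
Tree: B1–B2, B2–B3, B3–B4, B4–B5, B5–B6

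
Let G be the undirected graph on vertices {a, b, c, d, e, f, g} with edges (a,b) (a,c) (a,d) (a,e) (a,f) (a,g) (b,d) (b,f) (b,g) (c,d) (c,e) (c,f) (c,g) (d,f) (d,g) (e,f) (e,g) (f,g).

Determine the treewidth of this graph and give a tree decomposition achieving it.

Each bag holds 5 vertices, so the decomposition has width 4, which upper-bounds the treewidth. For the lower bound, the 5 vertices {a, c, d, f, g} are pairwise adjacent, and any tree decomposition puts a clique entirely inside one bag — forcing width ≥ 4. Therefore the treewidth is 4.

Treewidth 4.
Bags: B1 = {a, c, d, f, g}  B2 = {a, c, e, f, g}  B3 = {a, b, d, f, g}
Tree: B1–B2, B1–B3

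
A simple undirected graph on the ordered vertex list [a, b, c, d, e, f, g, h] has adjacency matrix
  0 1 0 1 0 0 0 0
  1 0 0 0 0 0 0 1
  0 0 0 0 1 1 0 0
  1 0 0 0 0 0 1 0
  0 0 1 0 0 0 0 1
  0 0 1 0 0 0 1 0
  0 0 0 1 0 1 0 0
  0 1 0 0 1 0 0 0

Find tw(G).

A width-2 tree decomposition is:
Bags: B1 = {c, e, f}  B2 = {e, f, g}  B3 = {d, e, g}  B4 = {a, d, e}  B5 = {a, b, e}  B6 = {b, e, h}
Tree: B1–B2, B2–B3, B3–B4, B4–B5, B5–B6
Each bag holds 3 vertices, so the decomposition has width 2, which upper-bounds the treewidth. Since e–c–f–g–d–a–b–h–e is a cycle in G, G is not acyclic. Forests are exactly the graphs of treewidth ≤ 1, so tw(G) ≥ 2. Hence tw(G) = 2 exactly.

2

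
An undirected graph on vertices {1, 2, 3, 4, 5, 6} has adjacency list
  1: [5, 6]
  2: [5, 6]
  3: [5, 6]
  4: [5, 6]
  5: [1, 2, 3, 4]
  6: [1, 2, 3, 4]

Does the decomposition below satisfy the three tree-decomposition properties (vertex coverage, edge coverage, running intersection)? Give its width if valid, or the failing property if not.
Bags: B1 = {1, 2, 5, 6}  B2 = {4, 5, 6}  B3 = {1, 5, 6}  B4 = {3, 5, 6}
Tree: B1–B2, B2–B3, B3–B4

A tree decomposition must satisfy three properties: every vertex lies in some bag; for every edge, both endpoints lie together in some bag; and for every vertex, the bags containing it form a connected subtree. Here bags containing vertex 1 are not connected in the tree, so the decomposition is invalid.

No — bags containing vertex 1 are not connected in the tree.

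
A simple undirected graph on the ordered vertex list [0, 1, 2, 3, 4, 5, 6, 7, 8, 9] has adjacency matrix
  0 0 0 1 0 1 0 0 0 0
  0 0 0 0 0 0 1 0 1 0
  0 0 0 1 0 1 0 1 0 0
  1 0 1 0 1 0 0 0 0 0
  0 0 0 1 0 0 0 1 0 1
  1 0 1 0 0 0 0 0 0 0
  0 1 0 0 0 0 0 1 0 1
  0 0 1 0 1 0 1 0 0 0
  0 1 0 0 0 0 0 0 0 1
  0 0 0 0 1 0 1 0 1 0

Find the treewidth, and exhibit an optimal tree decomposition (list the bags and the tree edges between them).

Treewidth 2.
Bags: B1 = {1, 6, 8}  B2 = {6, 8, 9}  B3 = {6, 7, 9}  B4 = {4, 7, 9}  B5 = {2, 4, 7}  B6 = {2, 3, 4}  B7 = {2, 3, 5}  B8 = {0, 3, 5}
Tree: B1–B2, B2–B3, B3–B4, B4–B5, B5–B6, B6–B7, B7–B8

Each bag holds 3 vertices, so the decomposition has width 2, which upper-bounds the treewidth. Since 1–8–9–6–1 is a cycle in G, G is not acyclic. Forests are exactly the graphs of treewidth ≤ 1, so tw(G) ≥ 2. The upper and lower bounds meet at 2, so that is the treewidth.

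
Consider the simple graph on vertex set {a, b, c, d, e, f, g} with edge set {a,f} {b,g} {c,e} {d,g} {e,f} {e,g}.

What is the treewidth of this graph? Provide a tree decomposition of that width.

Each bag holds 2 vertices, so the decomposition has width 1, which upper-bounds the treewidth. G has an edge, so its treewidth is at least 1. Combining the bounds, tw(G) = 1.

Treewidth 1.
One such decomposition:
Bags: B1 = {a, f}  B2 = {e, f}  B3 = {e, g}  B4 = {b, g}  B5 = {d, g}  B6 = {c, e}
Tree: B1–B2, B2–B3, B3–B4, B4–B5, B2–B6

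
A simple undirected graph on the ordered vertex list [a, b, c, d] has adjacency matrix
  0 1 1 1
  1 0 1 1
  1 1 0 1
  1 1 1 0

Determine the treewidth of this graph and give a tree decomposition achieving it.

Treewidth 3.
One such decomposition:
Bags: B1 = {a, b, c, d}
Tree: (single bag)

With just one bag of size 4, the width is 4 − 1 = 3, so tw(G) ≤ 3. On the other hand G contains the 4-clique {a, b, c, d}. A clique must lie in a single bag of any decomposition, so no decomposition can have width below 3. Therefore the treewidth is 3.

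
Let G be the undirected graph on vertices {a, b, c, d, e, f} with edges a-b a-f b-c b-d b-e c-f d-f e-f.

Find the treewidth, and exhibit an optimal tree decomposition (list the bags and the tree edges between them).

Treewidth 2.
One such decomposition:
Bags: B1 = {b, e, f}  B2 = {b, d, f}  B3 = {a, b, f}  B4 = {b, c, f}
Tree: B1–B2, B2–B3, B3–B4

Every bag has size at most 3, so the width is 3 − 1 = 2 and tw(G) ≤ 2. The edges b–e–f–d–b form a cycle, so G is not a tree and its treewidth is at least 2. Combining the bounds, tw(G) = 2.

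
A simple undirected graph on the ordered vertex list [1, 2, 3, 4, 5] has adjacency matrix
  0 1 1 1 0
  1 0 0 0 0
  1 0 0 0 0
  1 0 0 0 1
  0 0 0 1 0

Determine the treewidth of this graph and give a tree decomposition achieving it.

The largest bag has 2 vertices, giving width 1; this decomposition certifies tw(G) ≤ 1. G has an edge, so its treewidth is at least 1. Therefore the treewidth is 1.

Treewidth 1.
Bags: B1 = {1, 4}  B2 = {4, 5}  B3 = {1, 2}  B4 = {1, 3}
Tree: B1–B2, B1–B3, B1–B4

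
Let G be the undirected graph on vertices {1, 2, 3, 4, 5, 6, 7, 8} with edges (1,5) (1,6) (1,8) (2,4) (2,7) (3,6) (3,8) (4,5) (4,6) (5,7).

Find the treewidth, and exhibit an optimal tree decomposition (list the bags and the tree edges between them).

Treewidth 2.
Bags: B1 = {2, 5, 7}  B2 = {2, 4, 5}  B3 = {1, 4, 5}  B4 = {1, 4, 6}  B5 = {1, 6, 8}  B6 = {3, 6, 8}
Tree: B1–B2, B2–B3, B3–B4, B4–B5, B5–B6

Each bag holds 3 vertices, so the decomposition has width 2, which upper-bounds the treewidth. The edges 7–2–4–5–7 form a cycle, so G is not a tree and its treewidth is at least 2. Combining the bounds, tw(G) = 2.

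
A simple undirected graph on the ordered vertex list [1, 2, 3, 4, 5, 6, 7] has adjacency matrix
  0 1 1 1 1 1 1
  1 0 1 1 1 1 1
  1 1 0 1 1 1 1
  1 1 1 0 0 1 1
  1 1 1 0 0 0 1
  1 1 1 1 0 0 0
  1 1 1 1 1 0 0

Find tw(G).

4

A width-4 tree decomposition is:
Bags: B1 = {1, 2, 3, 5, 7}  B2 = {1, 2, 3, 4, 7}  B3 = {1, 2, 3, 4, 6}
Tree: B1–B2, B2–B3
Every bag has size at most 5, so the width is 5 − 1 = 4 and tw(G) ≤ 4. On the other hand G contains the 5-clique {1, 2, 3, 4, 6}. A clique must lie in a single bag of any decomposition, so no decomposition can have width below 4. Combining the bounds, tw(G) = 4.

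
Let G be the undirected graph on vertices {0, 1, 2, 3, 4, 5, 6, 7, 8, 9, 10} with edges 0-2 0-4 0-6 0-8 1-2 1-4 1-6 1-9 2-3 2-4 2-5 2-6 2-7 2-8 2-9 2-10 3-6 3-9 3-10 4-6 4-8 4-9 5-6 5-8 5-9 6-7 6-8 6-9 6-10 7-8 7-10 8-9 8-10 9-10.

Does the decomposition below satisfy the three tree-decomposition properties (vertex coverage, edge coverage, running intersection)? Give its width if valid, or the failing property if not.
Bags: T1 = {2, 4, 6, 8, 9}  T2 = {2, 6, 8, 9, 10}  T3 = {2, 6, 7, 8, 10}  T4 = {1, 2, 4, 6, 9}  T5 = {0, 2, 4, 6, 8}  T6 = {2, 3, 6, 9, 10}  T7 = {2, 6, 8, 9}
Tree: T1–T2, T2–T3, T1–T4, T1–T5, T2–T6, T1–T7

No — vertex 5 appears in no bag.

A tree decomposition must satisfy three properties: every vertex lies in some bag; for every edge, both endpoints lie together in some bag; and for every vertex, the bags containing it form a connected subtree. Here vertex 5 appears in no bag, so the decomposition is invalid.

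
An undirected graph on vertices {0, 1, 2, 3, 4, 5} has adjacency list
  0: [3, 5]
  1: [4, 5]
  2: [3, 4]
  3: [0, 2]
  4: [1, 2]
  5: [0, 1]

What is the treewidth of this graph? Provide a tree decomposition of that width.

The largest bag has 3 vertices, giving width 2; this decomposition certifies tw(G) ≤ 2. Since 5–1–4–2–3–0–5 is a cycle in G, G is not acyclic. Forests are exactly the graphs of treewidth ≤ 1, so tw(G) ≥ 2. Therefore the treewidth is 2.

Treewidth 2.
Bags: B1 = {1, 4, 5}  B2 = {2, 4, 5}  B3 = {2, 3, 5}  B4 = {0, 3, 5}
Tree: B1–B2, B2–B3, B3–B4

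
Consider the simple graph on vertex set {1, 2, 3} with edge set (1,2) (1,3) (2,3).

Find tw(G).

A width-2 tree decomposition is:
Bags: B1 = {1, 2, 3}
Tree: (single bag)
A single bag containing all 3 vertices is trivially a valid decomposition of width 2. On the other hand G contains the 3-clique {1, 2, 3}. A clique must lie in a single bag of any decomposition, so no decomposition can have width below 2. Therefore the treewidth is 2.

2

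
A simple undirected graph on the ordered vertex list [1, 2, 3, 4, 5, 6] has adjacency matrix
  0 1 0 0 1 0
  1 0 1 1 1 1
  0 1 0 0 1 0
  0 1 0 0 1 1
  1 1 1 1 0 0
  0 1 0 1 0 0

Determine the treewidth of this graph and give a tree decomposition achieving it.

Each bag holds 3 vertices, so the decomposition has width 2, which upper-bounds the treewidth. On the other hand G contains the 3-clique {1, 2, 5}. A clique must lie in a single bag of any decomposition, so no decomposition can have width below 2. Hence tw(G) = 2 exactly.

Treewidth 2.
One such decomposition:
Bags: B1 = {1, 2, 5}  B2 = {2, 4, 5}  B3 = {2, 4, 6}  B4 = {2, 3, 5}
Tree: B1–B2, B2–B3, B1–B4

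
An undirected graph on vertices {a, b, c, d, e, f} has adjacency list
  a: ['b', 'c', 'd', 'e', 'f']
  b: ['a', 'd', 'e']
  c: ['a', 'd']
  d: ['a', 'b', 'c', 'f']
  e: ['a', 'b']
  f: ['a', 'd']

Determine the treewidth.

2

A width-2 tree decomposition is:
Bags: B1 = {a, b, e}  B2 = {a, b, d}  B3 = {a, c, d}  B4 = {a, d, f}
Tree: B1–B2, B2–B3, B3–B4
Each bag holds 3 vertices, so the decomposition has width 2, which upper-bounds the treewidth. Conversely, {a, c, d} is a clique of size 3, and the vertices of any clique must share a bag in every tree decomposition; so some bag has ≥ 3 vertices and tw(G) ≥ 2. Therefore the treewidth is 2.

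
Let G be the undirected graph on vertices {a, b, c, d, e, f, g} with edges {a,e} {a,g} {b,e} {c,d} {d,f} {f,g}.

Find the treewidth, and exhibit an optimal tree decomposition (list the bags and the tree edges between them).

Treewidth 1.
Bags: B1 = {b, e}  B2 = {a, e}  B3 = {a, g}  B4 = {f, g}  B5 = {d, f}  B6 = {c, d}
Tree: B1–B2, B2–B3, B3–B4, B4–B5, B5–B6

The largest bag has 2 vertices, giving width 1; this decomposition certifies tw(G) ≤ 1. G has an edge, so its treewidth is at least 1. The upper and lower bounds meet at 1, so that is the treewidth.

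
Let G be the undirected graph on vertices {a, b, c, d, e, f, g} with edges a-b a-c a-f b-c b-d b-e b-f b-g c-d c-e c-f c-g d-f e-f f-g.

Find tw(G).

3

A width-3 tree decomposition is:
Bags: B1 = {b, c, f, g}  B2 = {b, c, d, f}  B3 = {b, c, e, f}  B4 = {a, b, c, f}
Tree: B1–B2, B1–B3, B2–B4
Each bag holds 4 vertices, so the decomposition has width 3, which upper-bounds the treewidth. On the other hand G contains the 4-clique {b, c, d, f}. A clique must lie in a single bag of any decomposition, so no decomposition can have width below 3. The upper and lower bounds meet at 3, so that is the treewidth.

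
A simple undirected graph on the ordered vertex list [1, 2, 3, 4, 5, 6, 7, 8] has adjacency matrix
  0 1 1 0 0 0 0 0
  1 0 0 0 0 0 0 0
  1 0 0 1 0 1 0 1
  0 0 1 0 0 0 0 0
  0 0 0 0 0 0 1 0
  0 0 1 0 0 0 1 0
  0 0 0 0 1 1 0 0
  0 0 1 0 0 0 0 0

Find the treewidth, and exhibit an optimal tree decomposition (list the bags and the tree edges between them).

Treewidth 1.
One optimal decomposition is:
Bags: B1 = {3, 8}  B2 = {1, 3}  B3 = {3, 6}  B4 = {6, 7}  B5 = {5, 7}  B6 = {1, 2}  B7 = {3, 4}
Tree: B1–B2, B2–B3, B3–B4, B4–B5, B2–B6, B2–B7

The largest bag has 2 vertices, giving width 1; this decomposition certifies tw(G) ≤ 1. Any graph with an edge has treewidth ≥ 1, and G has the edge 8–3. Combining the bounds, tw(G) = 1.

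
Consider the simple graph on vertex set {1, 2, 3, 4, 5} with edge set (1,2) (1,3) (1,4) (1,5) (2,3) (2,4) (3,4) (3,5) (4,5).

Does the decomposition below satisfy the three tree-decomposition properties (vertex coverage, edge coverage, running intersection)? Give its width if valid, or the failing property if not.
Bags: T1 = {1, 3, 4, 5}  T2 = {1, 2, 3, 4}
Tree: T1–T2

Every vertex of G appears in some bag (union = {1, 2, 3, 4, 5}); every edge is covered by a bag; and for each vertex v the set of bags containing v is connected in the bag tree. The decomposition is therefore valid. The largest bag has 4 vertices, so the width is 3.

Yes; width 3.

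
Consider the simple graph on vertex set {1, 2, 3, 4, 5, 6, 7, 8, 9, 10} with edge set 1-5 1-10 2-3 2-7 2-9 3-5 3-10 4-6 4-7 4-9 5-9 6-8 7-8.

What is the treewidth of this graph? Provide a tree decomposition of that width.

Every bag has size at most 3, so the width is 3 − 1 = 2 and tw(G) ≤ 2. Since 8–6–4–7–8 is a cycle in G, G is not acyclic. Forests are exactly the graphs of treewidth ≤ 1, so tw(G) ≥ 2. Therefore the treewidth is 2.

Treewidth 2.
Bags: B1 = {6, 7, 8}  B2 = {4, 6, 7}  B3 = {2, 4, 7}  B4 = {2, 4, 9}  B5 = {2, 3, 9}  B6 = {3, 5, 9}  B7 = {3, 5, 10}  B8 = {1, 5, 10}
Tree: B1–B2, B2–B3, B3–B4, B4–B5, B5–B6, B6–B7, B7–B8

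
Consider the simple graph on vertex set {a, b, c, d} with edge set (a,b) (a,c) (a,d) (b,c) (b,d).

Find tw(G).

2

A width-2 tree decomposition is:
Bags: B1 = {a, b, c}  B2 = {a, b, d}
Tree: B1–B2
The largest bag has 3 vertices, giving width 2; this decomposition certifies tw(G) ≤ 2. Conversely, {a, b, d} is a clique of size 3, and the vertices of any clique must share a bag in every tree decomposition; so some bag has ≥ 3 vertices and tw(G) ≥ 2. Hence tw(G) = 2 exactly.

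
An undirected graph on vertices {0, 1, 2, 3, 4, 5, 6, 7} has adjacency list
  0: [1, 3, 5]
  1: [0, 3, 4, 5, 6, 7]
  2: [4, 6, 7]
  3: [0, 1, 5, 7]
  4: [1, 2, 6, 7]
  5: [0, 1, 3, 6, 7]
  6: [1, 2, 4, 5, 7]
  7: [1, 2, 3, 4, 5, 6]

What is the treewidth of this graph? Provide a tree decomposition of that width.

Treewidth 3.
Bags: B1 = {1, 5, 6, 7}  B2 = {1, 3, 5, 7}  B3 = {1, 4, 6, 7}  B4 = {2, 4, 6, 7}  B5 = {0, 1, 3, 5}
Tree: B1–B2, B1–B3, B3–B4, B2–B5

Each bag holds 4 vertices, so the decomposition has width 3, which upper-bounds the treewidth. On the other hand G contains the 4-clique {1, 4, 6, 7}. A clique must lie in a single bag of any decomposition, so no decomposition can have width below 3. The upper and lower bounds meet at 3, so that is the treewidth.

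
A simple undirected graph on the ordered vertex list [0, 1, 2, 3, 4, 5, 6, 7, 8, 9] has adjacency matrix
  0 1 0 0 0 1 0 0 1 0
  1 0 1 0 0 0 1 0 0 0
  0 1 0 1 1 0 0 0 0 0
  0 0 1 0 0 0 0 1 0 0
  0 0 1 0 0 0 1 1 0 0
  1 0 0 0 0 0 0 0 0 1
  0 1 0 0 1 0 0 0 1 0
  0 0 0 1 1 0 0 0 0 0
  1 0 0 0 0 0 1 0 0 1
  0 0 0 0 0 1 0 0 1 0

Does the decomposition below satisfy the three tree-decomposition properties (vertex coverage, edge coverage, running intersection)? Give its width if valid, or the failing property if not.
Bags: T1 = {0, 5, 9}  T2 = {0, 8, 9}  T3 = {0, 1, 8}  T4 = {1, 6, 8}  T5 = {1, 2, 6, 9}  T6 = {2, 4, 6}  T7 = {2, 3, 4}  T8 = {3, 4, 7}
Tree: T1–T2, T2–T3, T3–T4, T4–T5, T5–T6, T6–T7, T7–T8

A tree decomposition must satisfy three properties: every vertex lies in some bag; for every edge, both endpoints lie together in some bag; and for every vertex, the bags containing it form a connected subtree. Here bags containing vertex 9 are not connected in the tree, so the decomposition is invalid.

No — bags containing vertex 9 are not connected in the tree.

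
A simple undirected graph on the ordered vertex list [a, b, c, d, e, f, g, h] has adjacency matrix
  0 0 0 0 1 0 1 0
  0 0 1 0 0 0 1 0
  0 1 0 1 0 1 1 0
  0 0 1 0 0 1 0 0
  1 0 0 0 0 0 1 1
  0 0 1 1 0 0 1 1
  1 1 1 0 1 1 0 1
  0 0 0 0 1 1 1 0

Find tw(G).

2

A width-2 tree decomposition is:
Bags: B1 = {f, g, h}  B2 = {e, g, h}  B3 = {a, e, g}  B4 = {c, f, g}  B5 = {b, c, g}  B6 = {c, d, f}
Tree: B1–B2, B2–B3, B1–B4, B4–B5, B4–B6
Each bag holds 3 vertices, so the decomposition has width 2, which upper-bounds the treewidth. Conversely, {c, d, f} is a clique of size 3, and the vertices of any clique must share a bag in every tree decomposition; so some bag has ≥ 3 vertices and tw(G) ≥ 2. Hence tw(G) = 2 exactly.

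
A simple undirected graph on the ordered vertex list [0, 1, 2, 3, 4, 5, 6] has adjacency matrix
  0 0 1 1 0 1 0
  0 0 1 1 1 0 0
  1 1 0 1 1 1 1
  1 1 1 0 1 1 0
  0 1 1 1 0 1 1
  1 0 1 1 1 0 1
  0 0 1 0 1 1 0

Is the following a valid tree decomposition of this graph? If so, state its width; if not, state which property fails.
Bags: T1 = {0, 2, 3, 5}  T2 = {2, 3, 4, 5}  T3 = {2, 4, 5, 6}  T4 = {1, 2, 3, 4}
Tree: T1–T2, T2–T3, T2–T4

Yes; width 3.

Every vertex of G appears in some bag (union = {0, 1, 2, 3, 4, 5, 6}); every edge is covered by a bag; and for each vertex v the set of bags containing v is connected in the bag tree. The decomposition is therefore valid. The largest bag has 4 vertices, so the width is 3.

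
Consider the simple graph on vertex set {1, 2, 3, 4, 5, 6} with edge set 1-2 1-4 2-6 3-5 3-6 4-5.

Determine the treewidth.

2

A width-2 tree decomposition is:
Bags: B1 = {1, 4, 5}  B2 = {1, 2, 5}  B3 = {2, 5, 6}  B4 = {3, 5, 6}
Tree: B1–B2, B2–B3, B3–B4
Every bag has size at most 3, so the width is 3 − 1 = 2 and tw(G) ≤ 2. For the lower bound, G contains the cycle 5–4–1–2–6–3–5, so G is not a forest; only forests have treewidth ≤ 1, hence tw(G) ≥ 2. The upper and lower bounds meet at 2, so that is the treewidth.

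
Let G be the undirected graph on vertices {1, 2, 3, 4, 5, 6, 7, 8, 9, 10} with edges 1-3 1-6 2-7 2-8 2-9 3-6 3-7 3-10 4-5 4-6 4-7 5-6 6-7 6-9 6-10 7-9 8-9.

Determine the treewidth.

A width-2 tree decomposition is:
Bags: B1 = {3, 6, 7}  B2 = {4, 6, 7}  B3 = {4, 5, 6}  B4 = {6, 7, 9}  B5 = {2, 7, 9}  B6 = {3, 6, 10}  B7 = {2, 8, 9}  B8 = {1, 3, 6}
Tree: B1–B2, B2–B3, B1–B4, B4–B5, B1–B6, B5–B7, B6–B8
Each bag holds 3 vertices, so the decomposition has width 2, which upper-bounds the treewidth. Conversely, {2, 8, 9} is a clique of size 3, and the vertices of any clique must share a bag in every tree decomposition; so some bag has ≥ 3 vertices and tw(G) ≥ 2. Therefore the treewidth is 2.

2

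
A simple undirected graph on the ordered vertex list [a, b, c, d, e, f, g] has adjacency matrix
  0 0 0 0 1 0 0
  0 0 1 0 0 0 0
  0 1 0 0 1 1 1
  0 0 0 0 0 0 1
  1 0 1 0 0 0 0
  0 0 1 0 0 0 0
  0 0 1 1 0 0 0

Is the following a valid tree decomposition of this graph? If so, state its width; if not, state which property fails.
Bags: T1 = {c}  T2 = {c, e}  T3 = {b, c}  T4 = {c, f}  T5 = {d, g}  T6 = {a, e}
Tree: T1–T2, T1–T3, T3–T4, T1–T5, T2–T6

A tree decomposition must satisfy three properties: every vertex lies in some bag; for every edge, both endpoints lie together in some bag; and for every vertex, the bags containing it form a connected subtree. Here edge (g,c) lies in no bag, so the decomposition is invalid.

No — edge (g,c) lies in no bag.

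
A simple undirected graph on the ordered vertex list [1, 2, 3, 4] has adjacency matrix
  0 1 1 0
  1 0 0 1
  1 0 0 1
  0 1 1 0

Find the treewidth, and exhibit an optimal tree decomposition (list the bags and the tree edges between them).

Treewidth 2.
Bags: B1 = {1, 3, 4}  B2 = {1, 2, 4}
Tree: B1–B2

The largest bag has 3 vertices, giving width 2; this decomposition certifies tw(G) ≤ 2. For the lower bound, G contains the cycle 4–3–1–2–4, so G is not a forest; only forests have treewidth ≤ 1, hence tw(G) ≥ 2. Combining the bounds, tw(G) = 2.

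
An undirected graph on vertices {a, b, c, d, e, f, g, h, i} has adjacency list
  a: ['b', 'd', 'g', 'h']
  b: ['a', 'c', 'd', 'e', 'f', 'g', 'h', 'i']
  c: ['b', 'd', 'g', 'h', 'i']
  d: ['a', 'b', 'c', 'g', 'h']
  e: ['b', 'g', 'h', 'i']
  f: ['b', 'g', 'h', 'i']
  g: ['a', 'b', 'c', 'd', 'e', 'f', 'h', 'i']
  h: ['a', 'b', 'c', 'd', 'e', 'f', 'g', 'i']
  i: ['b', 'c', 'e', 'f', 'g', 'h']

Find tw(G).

4

A width-4 tree decomposition is:
Bags: B1 = {b, c, g, h, i}  B2 = {b, e, g, h, i}  B3 = {b, c, d, g, h}  B4 = {a, b, d, g, h}  B5 = {b, f, g, h, i}
Tree: B1–B2, B1–B3, B3–B4, B2–B5
Each bag holds 5 vertices, so the decomposition has width 4, which upper-bounds the treewidth. Conversely, {b, c, d, g, h} is a clique of size 5, and the vertices of any clique must share a bag in every tree decomposition; so some bag has ≥ 5 vertices and tw(G) ≥ 4. Hence tw(G) = 4 exactly.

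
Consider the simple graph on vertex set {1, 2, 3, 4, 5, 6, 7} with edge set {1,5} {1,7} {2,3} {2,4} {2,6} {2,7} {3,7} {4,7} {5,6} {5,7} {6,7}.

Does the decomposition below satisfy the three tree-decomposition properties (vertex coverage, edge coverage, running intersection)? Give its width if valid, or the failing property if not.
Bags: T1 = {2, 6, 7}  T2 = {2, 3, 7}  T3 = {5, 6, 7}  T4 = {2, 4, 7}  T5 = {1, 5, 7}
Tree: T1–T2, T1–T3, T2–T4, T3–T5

Yes; width 2.

Checking the three conditions: (i) the bags cover all of {1, 2, 3, 4, 5, 6, 7}; (ii) for each edge, some bag contains both endpoints; (iii) the bags containing any fixed vertex form a subtree. All hold, so the decomposition is valid with width 3 − 1 = 2.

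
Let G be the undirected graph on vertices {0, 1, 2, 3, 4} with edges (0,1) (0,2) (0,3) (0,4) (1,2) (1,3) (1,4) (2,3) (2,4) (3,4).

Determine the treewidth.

4

A width-4 tree decomposition is:
Bags: B1 = {0, 1, 2, 3, 4}
Tree: (single bag)
With just one bag of size 5, the width is 5 − 1 = 4, so tw(G) ≤ 4. For the lower bound, the 5 vertices {0, 1, 2, 3, 4} are pairwise adjacent, and any tree decomposition puts a clique entirely inside one bag — forcing width ≥ 4. Therefore the treewidth is 4.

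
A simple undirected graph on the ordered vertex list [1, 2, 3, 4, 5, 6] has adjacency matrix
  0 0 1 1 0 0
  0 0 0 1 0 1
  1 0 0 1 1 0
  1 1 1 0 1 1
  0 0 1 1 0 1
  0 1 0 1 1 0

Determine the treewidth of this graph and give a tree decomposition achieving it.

Treewidth 2.
One such decomposition:
Bags: B1 = {3, 4, 5}  B2 = {1, 3, 4}  B3 = {4, 5, 6}  B4 = {2, 4, 6}
Tree: B1–B2, B1–B3, B3–B4

The largest bag has 3 vertices, giving width 2; this decomposition certifies tw(G) ≤ 2. Conversely, {2, 4, 6} is a clique of size 3, and the vertices of any clique must share a bag in every tree decomposition; so some bag has ≥ 3 vertices and tw(G) ≥ 2. Hence tw(G) = 2 exactly.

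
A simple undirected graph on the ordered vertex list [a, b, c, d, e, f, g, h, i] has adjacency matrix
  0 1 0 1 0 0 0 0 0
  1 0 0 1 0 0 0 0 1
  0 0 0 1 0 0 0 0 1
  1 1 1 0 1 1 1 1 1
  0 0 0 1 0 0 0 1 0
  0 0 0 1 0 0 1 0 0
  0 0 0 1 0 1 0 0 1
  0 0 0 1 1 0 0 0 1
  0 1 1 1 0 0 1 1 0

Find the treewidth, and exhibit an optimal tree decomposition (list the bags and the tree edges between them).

The largest bag has 3 vertices, giving width 2; this decomposition certifies tw(G) ≤ 2. Conversely, {a, b, d} is a clique of size 3, and the vertices of any clique must share a bag in every tree decomposition; so some bag has ≥ 3 vertices and tw(G) ≥ 2. Therefore the treewidth is 2.

Treewidth 2.
One such decomposition:
Bags: B1 = {d, g, i}  B2 = {d, h, i}  B3 = {b, d, i}  B4 = {d, e, h}  B5 = {a, b, d}  B6 = {d, f, g}  B7 = {c, d, i}
Tree: B1–B2, B1–B3, B2–B4, B3–B5, B1–B6, B2–B7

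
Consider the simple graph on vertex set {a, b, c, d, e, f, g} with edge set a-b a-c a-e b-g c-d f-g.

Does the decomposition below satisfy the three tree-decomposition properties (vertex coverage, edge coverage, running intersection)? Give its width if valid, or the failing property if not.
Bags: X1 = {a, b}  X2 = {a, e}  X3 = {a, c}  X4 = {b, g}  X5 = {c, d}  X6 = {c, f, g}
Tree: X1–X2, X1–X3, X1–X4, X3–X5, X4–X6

No — bags containing vertex c are not connected in the tree.

A tree decomposition must satisfy three properties: every vertex lies in some bag; for every edge, both endpoints lie together in some bag; and for every vertex, the bags containing it form a connected subtree. Here bags containing vertex c are not connected in the tree, so the decomposition is invalid.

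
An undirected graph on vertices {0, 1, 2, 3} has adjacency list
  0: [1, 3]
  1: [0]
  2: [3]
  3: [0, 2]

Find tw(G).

1

A width-1 tree decomposition is:
Bags: B1 = {2, 3}  B2 = {0, 3}  B3 = {0, 1}
Tree: B1–B2, B2–B3
Every bag has size at most 2, so the width is 2 − 1 = 1 and tw(G) ≤ 1. Any graph with an edge has treewidth ≥ 1, and G has the edge 2–3. The upper and lower bounds meet at 1, so that is the treewidth.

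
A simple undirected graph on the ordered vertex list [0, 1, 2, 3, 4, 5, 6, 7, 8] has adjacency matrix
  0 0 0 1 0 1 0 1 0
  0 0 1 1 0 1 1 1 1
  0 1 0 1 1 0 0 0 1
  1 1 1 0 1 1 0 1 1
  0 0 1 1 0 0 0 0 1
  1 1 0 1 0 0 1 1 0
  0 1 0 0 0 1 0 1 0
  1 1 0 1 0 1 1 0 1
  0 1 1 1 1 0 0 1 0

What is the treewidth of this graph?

A width-3 tree decomposition is:
Bags: B1 = {1, 3, 7, 8}  B2 = {1, 3, 5, 7}  B3 = {1, 2, 3, 8}  B4 = {2, 3, 4, 8}  B5 = {1, 5, 6, 7}  B6 = {0, 3, 5, 7}
Tree: B1–B2, B1–B3, B3–B4, B2–B5, B2–B6
Each bag holds 4 vertices, so the decomposition has width 3, which upper-bounds the treewidth. On the other hand G contains the 4-clique {0, 3, 5, 7}. A clique must lie in a single bag of any decomposition, so no decomposition can have width below 3. Therefore the treewidth is 3.

3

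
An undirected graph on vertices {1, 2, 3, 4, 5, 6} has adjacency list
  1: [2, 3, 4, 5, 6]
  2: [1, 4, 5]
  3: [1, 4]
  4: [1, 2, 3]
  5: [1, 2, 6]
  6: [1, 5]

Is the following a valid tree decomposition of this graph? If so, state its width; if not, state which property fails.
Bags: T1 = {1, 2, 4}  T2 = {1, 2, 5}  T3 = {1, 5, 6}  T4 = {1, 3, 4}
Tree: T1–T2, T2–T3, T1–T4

Yes; width 2.

Checking the three conditions: (i) the bags cover all of {1, 2, 3, 4, 5, 6}; (ii) for each edge, some bag contains both endpoints; (iii) the bags containing any fixed vertex form a subtree. All hold, so the decomposition is valid with width 3 − 1 = 2.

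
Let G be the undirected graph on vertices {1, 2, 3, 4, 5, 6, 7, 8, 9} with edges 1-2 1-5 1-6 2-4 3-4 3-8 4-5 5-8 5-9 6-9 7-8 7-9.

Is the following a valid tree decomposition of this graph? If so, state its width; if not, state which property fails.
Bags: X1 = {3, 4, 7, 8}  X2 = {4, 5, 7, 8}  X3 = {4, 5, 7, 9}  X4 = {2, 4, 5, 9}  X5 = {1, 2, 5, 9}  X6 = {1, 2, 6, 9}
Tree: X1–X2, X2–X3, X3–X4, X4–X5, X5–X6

Vertex coverage: the bags together contain {1, 2, 3, 4, 5, 6, 7, 8, 9}, the full vertex set. Edge coverage: each edge of G has both endpoints in at least one bag. Running intersection: for every vertex, the bags containing it form a connected subtree. All three properties hold, so this is a valid tree decomposition of width max|bag| − 1 = 3, and hence tw(G) ≤ 3.

Yes; width 3.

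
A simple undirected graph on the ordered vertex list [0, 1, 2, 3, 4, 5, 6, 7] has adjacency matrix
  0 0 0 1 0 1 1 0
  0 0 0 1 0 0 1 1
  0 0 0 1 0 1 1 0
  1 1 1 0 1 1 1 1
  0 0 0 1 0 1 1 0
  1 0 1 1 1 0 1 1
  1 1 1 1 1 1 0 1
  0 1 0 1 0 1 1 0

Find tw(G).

A width-3 tree decomposition is:
Bags: B1 = {3, 4, 5, 6}  B2 = {3, 5, 6, 7}  B3 = {0, 3, 5, 6}  B4 = {1, 3, 6, 7}  B5 = {2, 3, 5, 6}
Tree: B1–B2, B2–B3, B2–B4, B2–B5
Every bag has size at most 4, so the width is 4 − 1 = 3 and tw(G) ≤ 3. On the other hand G contains the 4-clique {1, 3, 6, 7}. A clique must lie in a single bag of any decomposition, so no decomposition can have width below 3. Combining the bounds, tw(G) = 3.

3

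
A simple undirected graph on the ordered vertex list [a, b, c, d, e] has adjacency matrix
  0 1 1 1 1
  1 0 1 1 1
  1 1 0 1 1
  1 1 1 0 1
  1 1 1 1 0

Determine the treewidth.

A width-4 tree decomposition is:
Bags: B1 = {a, b, c, d, e}
Tree: (single bag)
A single bag containing all 5 vertices is trivially a valid decomposition of width 4. On the other hand G contains the 5-clique {a, b, c, d, e}. A clique must lie in a single bag of any decomposition, so no decomposition can have width below 4. Hence tw(G) = 4 exactly.

4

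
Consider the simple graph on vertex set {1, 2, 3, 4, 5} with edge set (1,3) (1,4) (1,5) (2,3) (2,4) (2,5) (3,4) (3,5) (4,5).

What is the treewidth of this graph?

A width-3 tree decomposition is:
Bags: B1 = {2, 3, 4, 5}  B2 = {1, 3, 4, 5}
Tree: B1–B2
The largest bag has 4 vertices, giving width 3; this decomposition certifies tw(G) ≤ 3. On the other hand G contains the 4-clique {1, 3, 4, 5}. A clique must lie in a single bag of any decomposition, so no decomposition can have width below 3. Combining the bounds, tw(G) = 3.

3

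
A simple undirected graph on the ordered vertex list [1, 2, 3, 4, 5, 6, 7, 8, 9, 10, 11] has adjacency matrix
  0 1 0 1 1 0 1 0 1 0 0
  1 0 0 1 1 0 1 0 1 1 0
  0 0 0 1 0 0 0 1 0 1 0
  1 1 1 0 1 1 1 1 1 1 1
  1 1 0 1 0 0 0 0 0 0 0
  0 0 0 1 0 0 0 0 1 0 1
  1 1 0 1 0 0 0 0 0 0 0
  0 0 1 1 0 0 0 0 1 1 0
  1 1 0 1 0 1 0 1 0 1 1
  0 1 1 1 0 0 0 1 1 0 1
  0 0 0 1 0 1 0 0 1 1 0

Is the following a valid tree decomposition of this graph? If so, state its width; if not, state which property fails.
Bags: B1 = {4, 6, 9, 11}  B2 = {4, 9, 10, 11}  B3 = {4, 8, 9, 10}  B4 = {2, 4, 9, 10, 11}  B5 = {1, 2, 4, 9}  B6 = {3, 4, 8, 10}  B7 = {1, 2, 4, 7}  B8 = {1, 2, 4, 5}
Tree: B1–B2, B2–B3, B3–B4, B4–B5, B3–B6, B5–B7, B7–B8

No — bags containing vertex 11 are not connected in the tree.

A tree decomposition must satisfy three properties: every vertex lies in some bag; for every edge, both endpoints lie together in some bag; and for every vertex, the bags containing it form a connected subtree. Here bags containing vertex 11 are not connected in the tree, so the decomposition is invalid.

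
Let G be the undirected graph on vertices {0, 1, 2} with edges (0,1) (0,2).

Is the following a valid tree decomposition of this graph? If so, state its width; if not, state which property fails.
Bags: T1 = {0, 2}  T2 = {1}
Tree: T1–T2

No — edge (0,1) lies in no bag.

A tree decomposition must satisfy three properties: every vertex lies in some bag; for every edge, both endpoints lie together in some bag; and for every vertex, the bags containing it form a connected subtree. Here edge (0,1) lies in no bag, so the decomposition is invalid.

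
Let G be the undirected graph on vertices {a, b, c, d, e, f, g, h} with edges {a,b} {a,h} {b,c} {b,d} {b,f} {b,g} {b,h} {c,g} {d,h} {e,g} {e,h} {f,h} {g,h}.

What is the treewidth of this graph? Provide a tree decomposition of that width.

Treewidth 2.
One optimal decomposition is:
Bags: B1 = {b, g, h}  B2 = {b, f, h}  B3 = {e, g, h}  B4 = {b, c, g}  B5 = {a, b, h}  B6 = {b, d, h}
Tree: B1–B2, B1–B3, B1–B4, B1–B5, B2–B6

Every bag has size at most 3, so the width is 3 − 1 = 2 and tw(G) ≤ 2. For the lower bound, the 3 vertices {e, g, h} are pairwise adjacent, and any tree decomposition puts a clique entirely inside one bag — forcing width ≥ 2. The upper and lower bounds meet at 2, so that is the treewidth.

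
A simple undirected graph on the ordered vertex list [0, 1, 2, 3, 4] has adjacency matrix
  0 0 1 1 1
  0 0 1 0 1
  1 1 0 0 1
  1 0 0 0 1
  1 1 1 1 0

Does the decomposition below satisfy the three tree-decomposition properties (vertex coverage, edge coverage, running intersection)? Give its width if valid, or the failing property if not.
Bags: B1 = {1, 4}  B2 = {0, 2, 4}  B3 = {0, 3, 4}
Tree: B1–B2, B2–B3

A tree decomposition must satisfy three properties: every vertex lies in some bag; for every edge, both endpoints lie together in some bag; and for every vertex, the bags containing it form a connected subtree. Here edge (2,1) lies in no bag, so the decomposition is invalid.

No — edge (2,1) lies in no bag.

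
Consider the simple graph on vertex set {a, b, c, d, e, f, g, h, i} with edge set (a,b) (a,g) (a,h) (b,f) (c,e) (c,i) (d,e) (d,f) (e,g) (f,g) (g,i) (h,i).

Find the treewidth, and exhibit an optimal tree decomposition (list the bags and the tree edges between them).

Treewidth 3.
One optimal decomposition is:
Bags: B1 = {c, d, e, f}  B2 = {c, e, f, g}  B3 = {c, f, g, i}  B4 = {b, f, g, i}  B5 = {a, b, g, i}  B6 = {a, b, h, i}
Tree: B1–B2, B2–B3, B3–B4, B4–B5, B5–B6

The largest bag has 4 vertices, giving width 3; this decomposition certifies tw(G) ≤ 3. For the lower bound: the 4 vertex sets {c,d,e}, {f}, {g}, {a,b,h,i} are disjoint, each induces a connected subgraph, and every pair is joined by at least one edge of G. Contracting each set to a single vertex therefore yields K_{4} as a minor, and since treewidth is minor-monotone, tw(G) ≥ tw(K_{4}) = 3. The upper and lower bounds meet at 3, so that is the treewidth.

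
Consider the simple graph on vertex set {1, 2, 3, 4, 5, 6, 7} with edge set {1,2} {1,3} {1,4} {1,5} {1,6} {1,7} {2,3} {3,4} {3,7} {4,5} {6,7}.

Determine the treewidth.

2

A width-2 tree decomposition is:
Bags: B1 = {1, 3, 4}  B2 = {1, 2, 3}  B3 = {1, 3, 7}  B4 = {1, 6, 7}  B5 = {1, 4, 5}
Tree: B1–B2, B2–B3, B3–B4, B1–B5
Each bag holds 3 vertices, so the decomposition has width 2, which upper-bounds the treewidth. Conversely, {1, 2, 3} is a clique of size 3, and the vertices of any clique must share a bag in every tree decomposition; so some bag has ≥ 3 vertices and tw(G) ≥ 2. The upper and lower bounds meet at 2, so that is the treewidth.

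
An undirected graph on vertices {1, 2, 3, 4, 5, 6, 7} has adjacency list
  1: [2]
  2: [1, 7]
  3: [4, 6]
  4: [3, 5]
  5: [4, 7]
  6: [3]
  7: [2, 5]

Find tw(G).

1

A width-1 tree decomposition is:
Bags: B1 = {1, 2}  B2 = {2, 7}  B3 = {5, 7}  B4 = {4, 5}  B5 = {3, 4}  B6 = {3, 6}
Tree: B1–B2, B2–B3, B3–B4, B4–B5, B5–B6
Each bag holds 2 vertices, so the decomposition has width 1, which upper-bounds the treewidth. Any graph with an edge has treewidth ≥ 1, and G has the edge 1–2. The upper and lower bounds meet at 1, so that is the treewidth.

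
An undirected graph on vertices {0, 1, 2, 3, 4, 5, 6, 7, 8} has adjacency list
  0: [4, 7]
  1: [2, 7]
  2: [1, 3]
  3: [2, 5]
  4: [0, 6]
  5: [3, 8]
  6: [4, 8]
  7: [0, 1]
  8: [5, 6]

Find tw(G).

A width-2 tree decomposition is:
Bags: B1 = {2, 3, 5}  B2 = {2, 5, 8}  B3 = {2, 6, 8}  B4 = {2, 4, 6}  B5 = {0, 2, 4}  B6 = {0, 2, 7}  B7 = {1, 2, 7}
Tree: B1–B2, B2–B3, B3–B4, B4–B5, B5–B6, B6–B7
The largest bag has 3 vertices, giving width 2; this decomposition certifies tw(G) ≤ 2. For the lower bound, G contains the cycle 2–3–5–8–6–4–0–7–1–2, so G is not a forest; only forests have treewidth ≤ 1, hence tw(G) ≥ 2. Hence tw(G) = 2 exactly.

2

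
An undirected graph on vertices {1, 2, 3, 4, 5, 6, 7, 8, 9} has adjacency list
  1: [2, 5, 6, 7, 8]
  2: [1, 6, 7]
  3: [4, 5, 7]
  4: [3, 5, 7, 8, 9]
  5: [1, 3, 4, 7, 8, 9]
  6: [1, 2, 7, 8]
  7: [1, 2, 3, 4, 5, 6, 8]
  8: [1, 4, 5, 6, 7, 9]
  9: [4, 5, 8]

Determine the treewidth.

A width-3 tree decomposition is:
Bags: B1 = {4, 5, 7, 8}  B2 = {1, 5, 7, 8}  B3 = {1, 6, 7, 8}  B4 = {4, 5, 8, 9}  B5 = {3, 4, 5, 7}  B6 = {1, 2, 6, 7}
Tree: B1–B2, B2–B3, B1–B4, B1–B5, B3–B6
The largest bag has 4 vertices, giving width 3; this decomposition certifies tw(G) ≤ 3. On the other hand G contains the 4-clique {4, 5, 8, 9}. A clique must lie in a single bag of any decomposition, so no decomposition can have width below 3. The upper and lower bounds meet at 3, so that is the treewidth.

3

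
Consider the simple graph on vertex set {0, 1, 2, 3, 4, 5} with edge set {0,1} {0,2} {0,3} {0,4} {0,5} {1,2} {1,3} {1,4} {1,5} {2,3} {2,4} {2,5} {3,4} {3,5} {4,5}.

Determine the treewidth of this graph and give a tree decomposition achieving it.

Treewidth 5.
One such decomposition:
Bags: B1 = {0, 1, 2, 3, 4, 5}
Tree: (single bag)

With just one bag of size 6, the width is 6 − 1 = 5, so tw(G) ≤ 5. On the other hand G contains the 6-clique {0, 1, 2, 3, 4, 5}. A clique must lie in a single bag of any decomposition, so no decomposition can have width below 5. The upper and lower bounds meet at 5, so that is the treewidth.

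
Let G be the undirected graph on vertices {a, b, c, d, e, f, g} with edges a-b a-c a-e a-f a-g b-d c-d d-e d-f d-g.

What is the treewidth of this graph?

A width-2 tree decomposition is:
Bags: B1 = {a, d, e}  B2 = {a, d, g}  B3 = {a, c, d}  B4 = {a, d, f}  B5 = {a, b, d}
Tree: B1–B2, B2–B3, B3–B4, B4–B5
The largest bag has 3 vertices, giving width 2; this decomposition certifies tw(G) ≤ 2. Since d–e–a–g–d is a cycle in G, G is not acyclic. Forests are exactly the graphs of treewidth ≤ 1, so tw(G) ≥ 2. The upper and lower bounds meet at 2, so that is the treewidth.

2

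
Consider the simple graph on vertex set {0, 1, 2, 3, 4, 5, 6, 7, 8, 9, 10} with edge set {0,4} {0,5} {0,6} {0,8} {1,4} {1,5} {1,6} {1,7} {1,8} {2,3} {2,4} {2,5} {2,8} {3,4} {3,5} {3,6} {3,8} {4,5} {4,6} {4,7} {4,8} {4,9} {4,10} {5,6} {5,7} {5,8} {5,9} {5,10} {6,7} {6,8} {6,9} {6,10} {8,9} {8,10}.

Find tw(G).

4

A width-4 tree decomposition is:
Bags: B1 = {4, 5, 6, 8, 9}  B2 = {0, 4, 5, 6, 8}  B3 = {3, 4, 5, 6, 8}  B4 = {4, 5, 6, 8, 10}  B5 = {2, 3, 4, 5, 8}  B6 = {1, 4, 5, 6, 8}  B7 = {1, 4, 5, 6, 7}
Tree: B1–B2, B1–B3, B3–B4, B3–B5, B1–B6, B6–B7
The largest bag has 5 vertices, giving width 4; this decomposition certifies tw(G) ≤ 4. On the other hand G contains the 5-clique {2, 3, 4, 5, 8}. A clique must lie in a single bag of any decomposition, so no decomposition can have width below 4. Hence tw(G) = 4 exactly.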